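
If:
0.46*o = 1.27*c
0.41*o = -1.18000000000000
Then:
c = -1.04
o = -2.88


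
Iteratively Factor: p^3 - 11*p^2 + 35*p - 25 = (p - 5)*(p^2 - 6*p + 5) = (p - 5)*(p - 1)*(p - 5)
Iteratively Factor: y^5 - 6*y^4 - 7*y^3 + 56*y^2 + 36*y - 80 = (y - 4)*(y^4 - 2*y^3 - 15*y^2 - 4*y + 20) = (y - 4)*(y + 2)*(y^3 - 4*y^2 - 7*y + 10) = (y - 4)*(y - 1)*(y + 2)*(y^2 - 3*y - 10) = (y - 5)*(y - 4)*(y - 1)*(y + 2)*(y + 2)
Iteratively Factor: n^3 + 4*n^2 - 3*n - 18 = (n + 3)*(n^2 + n - 6) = (n + 3)^2*(n - 2)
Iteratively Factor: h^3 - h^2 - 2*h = (h)*(h^2 - h - 2) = h*(h - 2)*(h + 1)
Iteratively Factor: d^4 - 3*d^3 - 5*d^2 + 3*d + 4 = (d + 1)*(d^3 - 4*d^2 - d + 4) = (d - 4)*(d + 1)*(d^2 - 1) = (d - 4)*(d - 1)*(d + 1)*(d + 1)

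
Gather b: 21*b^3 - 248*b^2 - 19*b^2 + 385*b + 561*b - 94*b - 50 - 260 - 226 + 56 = 21*b^3 - 267*b^2 + 852*b - 480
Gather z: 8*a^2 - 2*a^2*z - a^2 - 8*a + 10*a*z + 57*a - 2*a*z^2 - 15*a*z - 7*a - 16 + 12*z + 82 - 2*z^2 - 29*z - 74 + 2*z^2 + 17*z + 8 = 7*a^2 - 2*a*z^2 + 42*a + z*(-2*a^2 - 5*a)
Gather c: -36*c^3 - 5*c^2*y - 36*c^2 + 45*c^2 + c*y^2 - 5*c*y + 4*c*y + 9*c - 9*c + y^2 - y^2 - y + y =-36*c^3 + c^2*(9 - 5*y) + c*(y^2 - y)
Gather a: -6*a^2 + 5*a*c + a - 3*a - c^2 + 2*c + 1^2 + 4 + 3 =-6*a^2 + a*(5*c - 2) - c^2 + 2*c + 8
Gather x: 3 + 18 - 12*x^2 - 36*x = -12*x^2 - 36*x + 21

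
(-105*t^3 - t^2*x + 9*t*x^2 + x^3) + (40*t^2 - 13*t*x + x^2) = -105*t^3 - t^2*x + 40*t^2 + 9*t*x^2 - 13*t*x + x^3 + x^2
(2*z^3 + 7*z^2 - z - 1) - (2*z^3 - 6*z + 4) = 7*z^2 + 5*z - 5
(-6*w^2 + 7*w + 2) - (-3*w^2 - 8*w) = -3*w^2 + 15*w + 2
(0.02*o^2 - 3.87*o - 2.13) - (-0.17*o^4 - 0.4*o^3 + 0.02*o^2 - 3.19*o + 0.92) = 0.17*o^4 + 0.4*o^3 - 0.68*o - 3.05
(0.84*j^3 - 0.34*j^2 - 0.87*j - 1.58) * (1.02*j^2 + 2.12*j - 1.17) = 0.8568*j^5 + 1.434*j^4 - 2.591*j^3 - 3.0582*j^2 - 2.3317*j + 1.8486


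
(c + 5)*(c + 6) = c^2 + 11*c + 30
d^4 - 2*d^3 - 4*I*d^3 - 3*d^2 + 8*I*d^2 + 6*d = d*(d - 2)*(d - 3*I)*(d - I)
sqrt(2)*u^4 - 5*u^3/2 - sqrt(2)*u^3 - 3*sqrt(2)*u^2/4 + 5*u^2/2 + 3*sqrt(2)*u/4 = u*(u - 1)*(u - 3*sqrt(2)/2)*(sqrt(2)*u + 1/2)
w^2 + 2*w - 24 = (w - 4)*(w + 6)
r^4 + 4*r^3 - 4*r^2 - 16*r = r*(r - 2)*(r + 2)*(r + 4)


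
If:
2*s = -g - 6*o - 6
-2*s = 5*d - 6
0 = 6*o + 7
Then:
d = 6/5 - 2*s/5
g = 1 - 2*s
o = -7/6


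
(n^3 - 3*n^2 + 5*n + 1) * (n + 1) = n^4 - 2*n^3 + 2*n^2 + 6*n + 1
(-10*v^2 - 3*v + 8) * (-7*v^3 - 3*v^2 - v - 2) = 70*v^5 + 51*v^4 - 37*v^3 - v^2 - 2*v - 16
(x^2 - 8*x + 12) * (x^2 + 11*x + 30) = x^4 + 3*x^3 - 46*x^2 - 108*x + 360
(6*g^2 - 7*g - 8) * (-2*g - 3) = -12*g^3 - 4*g^2 + 37*g + 24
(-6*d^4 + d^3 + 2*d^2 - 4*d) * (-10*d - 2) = 60*d^5 + 2*d^4 - 22*d^3 + 36*d^2 + 8*d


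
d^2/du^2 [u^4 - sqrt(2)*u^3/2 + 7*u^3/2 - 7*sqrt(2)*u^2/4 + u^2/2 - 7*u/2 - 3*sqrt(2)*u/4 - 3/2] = 12*u^2 - 3*sqrt(2)*u + 21*u - 7*sqrt(2)/2 + 1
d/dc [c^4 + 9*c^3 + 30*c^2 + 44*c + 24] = 4*c^3 + 27*c^2 + 60*c + 44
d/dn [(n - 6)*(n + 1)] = 2*n - 5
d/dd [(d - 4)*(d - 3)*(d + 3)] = 3*d^2 - 8*d - 9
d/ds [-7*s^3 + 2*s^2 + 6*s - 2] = -21*s^2 + 4*s + 6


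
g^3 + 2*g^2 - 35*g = g*(g - 5)*(g + 7)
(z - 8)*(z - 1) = z^2 - 9*z + 8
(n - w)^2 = n^2 - 2*n*w + w^2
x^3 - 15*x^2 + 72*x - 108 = (x - 6)^2*(x - 3)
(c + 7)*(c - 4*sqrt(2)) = c^2 - 4*sqrt(2)*c + 7*c - 28*sqrt(2)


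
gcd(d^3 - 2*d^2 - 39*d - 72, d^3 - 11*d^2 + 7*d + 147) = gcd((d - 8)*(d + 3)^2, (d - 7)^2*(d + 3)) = d + 3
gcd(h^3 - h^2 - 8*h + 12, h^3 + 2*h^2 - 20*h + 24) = h^2 - 4*h + 4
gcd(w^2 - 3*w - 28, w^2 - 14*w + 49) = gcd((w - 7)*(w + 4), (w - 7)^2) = w - 7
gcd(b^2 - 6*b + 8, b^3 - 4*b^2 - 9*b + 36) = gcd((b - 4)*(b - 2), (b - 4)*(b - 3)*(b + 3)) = b - 4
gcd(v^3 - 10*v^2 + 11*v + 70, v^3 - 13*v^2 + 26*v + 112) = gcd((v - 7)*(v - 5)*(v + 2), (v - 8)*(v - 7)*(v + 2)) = v^2 - 5*v - 14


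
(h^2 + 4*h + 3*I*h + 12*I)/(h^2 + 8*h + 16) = (h + 3*I)/(h + 4)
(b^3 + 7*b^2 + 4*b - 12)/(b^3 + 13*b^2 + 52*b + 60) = (b - 1)/(b + 5)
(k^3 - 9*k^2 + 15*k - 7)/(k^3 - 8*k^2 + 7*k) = (k - 1)/k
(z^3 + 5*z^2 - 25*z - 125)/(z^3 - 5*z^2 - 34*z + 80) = (z^2 - 25)/(z^2 - 10*z + 16)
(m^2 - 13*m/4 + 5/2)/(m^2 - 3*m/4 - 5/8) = 2*(m - 2)/(2*m + 1)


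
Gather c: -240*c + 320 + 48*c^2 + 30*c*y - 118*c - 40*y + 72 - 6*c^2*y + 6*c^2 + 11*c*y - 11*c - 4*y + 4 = c^2*(54 - 6*y) + c*(41*y - 369) - 44*y + 396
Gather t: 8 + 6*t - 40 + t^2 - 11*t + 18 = t^2 - 5*t - 14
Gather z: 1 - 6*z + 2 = 3 - 6*z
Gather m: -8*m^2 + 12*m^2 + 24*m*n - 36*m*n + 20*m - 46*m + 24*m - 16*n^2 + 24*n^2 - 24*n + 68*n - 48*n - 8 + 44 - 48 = 4*m^2 + m*(-12*n - 2) + 8*n^2 - 4*n - 12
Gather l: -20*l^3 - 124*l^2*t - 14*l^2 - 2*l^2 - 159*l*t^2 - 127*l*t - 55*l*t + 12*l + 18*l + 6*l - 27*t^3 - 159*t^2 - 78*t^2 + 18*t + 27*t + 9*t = -20*l^3 + l^2*(-124*t - 16) + l*(-159*t^2 - 182*t + 36) - 27*t^3 - 237*t^2 + 54*t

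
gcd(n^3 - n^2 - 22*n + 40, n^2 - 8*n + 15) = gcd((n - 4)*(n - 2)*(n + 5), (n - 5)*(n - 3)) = 1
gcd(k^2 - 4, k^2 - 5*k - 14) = k + 2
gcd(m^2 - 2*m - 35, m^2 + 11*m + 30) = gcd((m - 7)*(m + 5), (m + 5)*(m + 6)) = m + 5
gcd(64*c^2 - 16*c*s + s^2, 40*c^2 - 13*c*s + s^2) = -8*c + s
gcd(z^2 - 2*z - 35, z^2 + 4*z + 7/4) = 1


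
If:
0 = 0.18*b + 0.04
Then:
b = -0.22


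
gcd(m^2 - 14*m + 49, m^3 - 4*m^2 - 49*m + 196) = m - 7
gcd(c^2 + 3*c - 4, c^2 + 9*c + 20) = c + 4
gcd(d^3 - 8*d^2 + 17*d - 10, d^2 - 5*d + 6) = d - 2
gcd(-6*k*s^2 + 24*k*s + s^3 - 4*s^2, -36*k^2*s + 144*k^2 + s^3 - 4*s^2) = -6*k*s + 24*k + s^2 - 4*s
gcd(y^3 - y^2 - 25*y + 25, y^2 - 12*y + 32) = 1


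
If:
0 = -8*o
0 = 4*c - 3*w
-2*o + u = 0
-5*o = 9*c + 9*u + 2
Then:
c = -2/9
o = 0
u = 0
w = -8/27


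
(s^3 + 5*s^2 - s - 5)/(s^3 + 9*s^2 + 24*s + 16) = (s^2 + 4*s - 5)/(s^2 + 8*s + 16)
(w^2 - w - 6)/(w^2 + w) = (w^2 - w - 6)/(w*(w + 1))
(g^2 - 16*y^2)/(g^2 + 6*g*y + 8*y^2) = (g - 4*y)/(g + 2*y)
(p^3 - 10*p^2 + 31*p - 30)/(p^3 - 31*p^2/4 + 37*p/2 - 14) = 4*(p^2 - 8*p + 15)/(4*p^2 - 23*p + 28)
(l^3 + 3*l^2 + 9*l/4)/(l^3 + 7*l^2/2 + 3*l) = (l + 3/2)/(l + 2)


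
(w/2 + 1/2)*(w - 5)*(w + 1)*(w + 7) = w^4/2 + 2*w^3 - 15*w^2 - 34*w - 35/2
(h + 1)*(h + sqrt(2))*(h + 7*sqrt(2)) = h^3 + h^2 + 8*sqrt(2)*h^2 + 8*sqrt(2)*h + 14*h + 14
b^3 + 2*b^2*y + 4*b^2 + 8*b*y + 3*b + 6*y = (b + 1)*(b + 3)*(b + 2*y)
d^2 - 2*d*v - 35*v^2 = (d - 7*v)*(d + 5*v)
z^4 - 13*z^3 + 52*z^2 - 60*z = z*(z - 6)*(z - 5)*(z - 2)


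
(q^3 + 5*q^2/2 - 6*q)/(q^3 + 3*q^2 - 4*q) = (q - 3/2)/(q - 1)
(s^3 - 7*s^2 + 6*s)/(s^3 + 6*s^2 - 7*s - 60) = s*(s^2 - 7*s + 6)/(s^3 + 6*s^2 - 7*s - 60)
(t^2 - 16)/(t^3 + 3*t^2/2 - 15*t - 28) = 2*(t + 4)/(2*t^2 + 11*t + 14)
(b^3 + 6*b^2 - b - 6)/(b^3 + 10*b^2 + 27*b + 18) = (b - 1)/(b + 3)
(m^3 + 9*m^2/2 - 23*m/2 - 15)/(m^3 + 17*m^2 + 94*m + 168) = (2*m^2 - 3*m - 5)/(2*(m^2 + 11*m + 28))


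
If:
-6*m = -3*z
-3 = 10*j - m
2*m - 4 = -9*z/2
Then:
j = -29/110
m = 4/11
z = 8/11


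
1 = 1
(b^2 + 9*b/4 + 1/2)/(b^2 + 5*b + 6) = (b + 1/4)/(b + 3)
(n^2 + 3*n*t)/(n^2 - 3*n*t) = (n + 3*t)/(n - 3*t)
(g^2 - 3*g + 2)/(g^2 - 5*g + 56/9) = 9*(g^2 - 3*g + 2)/(9*g^2 - 45*g + 56)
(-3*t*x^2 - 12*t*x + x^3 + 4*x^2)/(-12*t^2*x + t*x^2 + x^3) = (x + 4)/(4*t + x)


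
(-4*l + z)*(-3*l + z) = 12*l^2 - 7*l*z + z^2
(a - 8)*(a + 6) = a^2 - 2*a - 48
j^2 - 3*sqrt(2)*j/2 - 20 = (j - 4*sqrt(2))*(j + 5*sqrt(2)/2)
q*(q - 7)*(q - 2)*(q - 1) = q^4 - 10*q^3 + 23*q^2 - 14*q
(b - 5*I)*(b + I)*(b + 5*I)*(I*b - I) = I*b^4 - b^3 - I*b^3 + b^2 + 25*I*b^2 - 25*b - 25*I*b + 25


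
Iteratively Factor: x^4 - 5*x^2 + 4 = (x + 1)*(x^3 - x^2 - 4*x + 4) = (x - 2)*(x + 1)*(x^2 + x - 2) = (x - 2)*(x - 1)*(x + 1)*(x + 2)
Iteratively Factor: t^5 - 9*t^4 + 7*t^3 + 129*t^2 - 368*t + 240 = (t - 4)*(t^4 - 5*t^3 - 13*t^2 + 77*t - 60) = (t - 4)*(t - 1)*(t^3 - 4*t^2 - 17*t + 60) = (t - 4)*(t - 1)*(t + 4)*(t^2 - 8*t + 15) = (t - 5)*(t - 4)*(t - 1)*(t + 4)*(t - 3)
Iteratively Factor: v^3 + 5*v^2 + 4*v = (v + 1)*(v^2 + 4*v) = v*(v + 1)*(v + 4)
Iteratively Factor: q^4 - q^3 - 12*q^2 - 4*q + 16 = (q - 4)*(q^3 + 3*q^2 - 4) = (q - 4)*(q + 2)*(q^2 + q - 2) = (q - 4)*(q - 1)*(q + 2)*(q + 2)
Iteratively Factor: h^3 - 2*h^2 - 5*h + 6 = (h - 3)*(h^2 + h - 2) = (h - 3)*(h - 1)*(h + 2)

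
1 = 1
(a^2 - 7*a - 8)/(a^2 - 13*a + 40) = (a + 1)/(a - 5)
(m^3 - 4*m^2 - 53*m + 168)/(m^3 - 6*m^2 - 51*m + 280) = (m - 3)/(m - 5)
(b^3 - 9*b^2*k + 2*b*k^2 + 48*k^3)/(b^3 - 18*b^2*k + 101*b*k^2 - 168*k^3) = (b + 2*k)/(b - 7*k)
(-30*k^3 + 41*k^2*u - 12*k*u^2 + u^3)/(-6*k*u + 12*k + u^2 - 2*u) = (5*k^2 - 6*k*u + u^2)/(u - 2)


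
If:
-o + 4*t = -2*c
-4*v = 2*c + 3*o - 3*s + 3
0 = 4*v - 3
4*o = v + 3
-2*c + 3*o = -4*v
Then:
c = 93/32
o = 15/16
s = 39/8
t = -39/32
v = 3/4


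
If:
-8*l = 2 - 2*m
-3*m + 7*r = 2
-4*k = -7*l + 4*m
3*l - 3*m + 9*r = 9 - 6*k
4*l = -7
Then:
No Solution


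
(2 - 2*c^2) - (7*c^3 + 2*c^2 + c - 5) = -7*c^3 - 4*c^2 - c + 7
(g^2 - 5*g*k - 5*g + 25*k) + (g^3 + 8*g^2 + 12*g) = g^3 + 9*g^2 - 5*g*k + 7*g + 25*k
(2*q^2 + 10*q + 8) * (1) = 2*q^2 + 10*q + 8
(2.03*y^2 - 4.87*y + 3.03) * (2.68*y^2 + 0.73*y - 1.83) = 5.4404*y^4 - 11.5697*y^3 + 0.8504*y^2 + 11.124*y - 5.5449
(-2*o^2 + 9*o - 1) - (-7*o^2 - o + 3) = 5*o^2 + 10*o - 4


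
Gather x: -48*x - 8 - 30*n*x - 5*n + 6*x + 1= -5*n + x*(-30*n - 42) - 7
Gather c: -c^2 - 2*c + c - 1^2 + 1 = -c^2 - c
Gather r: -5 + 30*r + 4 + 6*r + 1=36*r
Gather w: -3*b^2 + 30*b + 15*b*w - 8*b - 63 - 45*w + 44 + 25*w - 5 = -3*b^2 + 22*b + w*(15*b - 20) - 24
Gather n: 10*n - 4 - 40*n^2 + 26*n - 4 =-40*n^2 + 36*n - 8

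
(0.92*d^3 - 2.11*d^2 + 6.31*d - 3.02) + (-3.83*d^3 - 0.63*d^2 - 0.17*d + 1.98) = -2.91*d^3 - 2.74*d^2 + 6.14*d - 1.04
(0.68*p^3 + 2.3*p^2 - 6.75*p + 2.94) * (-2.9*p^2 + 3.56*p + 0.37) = -1.972*p^5 - 4.2492*p^4 + 28.0146*p^3 - 31.705*p^2 + 7.9689*p + 1.0878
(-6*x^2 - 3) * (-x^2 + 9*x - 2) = 6*x^4 - 54*x^3 + 15*x^2 - 27*x + 6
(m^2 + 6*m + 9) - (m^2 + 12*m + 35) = -6*m - 26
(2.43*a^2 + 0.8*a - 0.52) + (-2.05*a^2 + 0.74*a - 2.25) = 0.38*a^2 + 1.54*a - 2.77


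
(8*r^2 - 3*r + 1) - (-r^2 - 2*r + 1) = 9*r^2 - r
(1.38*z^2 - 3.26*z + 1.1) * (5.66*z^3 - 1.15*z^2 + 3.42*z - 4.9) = 7.8108*z^5 - 20.0386*z^4 + 14.6946*z^3 - 19.1762*z^2 + 19.736*z - 5.39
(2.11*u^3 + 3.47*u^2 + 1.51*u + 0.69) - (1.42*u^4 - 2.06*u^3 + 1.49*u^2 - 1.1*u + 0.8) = -1.42*u^4 + 4.17*u^3 + 1.98*u^2 + 2.61*u - 0.11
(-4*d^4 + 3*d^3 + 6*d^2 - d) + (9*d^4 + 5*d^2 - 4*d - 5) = 5*d^4 + 3*d^3 + 11*d^2 - 5*d - 5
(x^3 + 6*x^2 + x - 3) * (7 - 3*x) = -3*x^4 - 11*x^3 + 39*x^2 + 16*x - 21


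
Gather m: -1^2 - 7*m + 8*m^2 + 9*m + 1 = 8*m^2 + 2*m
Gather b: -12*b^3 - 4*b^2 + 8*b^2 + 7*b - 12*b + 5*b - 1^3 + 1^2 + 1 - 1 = -12*b^3 + 4*b^2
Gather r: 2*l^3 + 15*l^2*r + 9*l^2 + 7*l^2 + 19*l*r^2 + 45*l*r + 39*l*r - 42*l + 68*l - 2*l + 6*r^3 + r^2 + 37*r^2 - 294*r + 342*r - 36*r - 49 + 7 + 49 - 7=2*l^3 + 16*l^2 + 24*l + 6*r^3 + r^2*(19*l + 38) + r*(15*l^2 + 84*l + 12)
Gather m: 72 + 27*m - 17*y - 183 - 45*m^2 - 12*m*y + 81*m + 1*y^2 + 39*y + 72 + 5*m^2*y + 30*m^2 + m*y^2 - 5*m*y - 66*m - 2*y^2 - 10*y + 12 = m^2*(5*y - 15) + m*(y^2 - 17*y + 42) - y^2 + 12*y - 27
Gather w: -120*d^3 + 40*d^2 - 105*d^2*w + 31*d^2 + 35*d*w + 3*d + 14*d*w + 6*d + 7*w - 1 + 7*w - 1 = -120*d^3 + 71*d^2 + 9*d + w*(-105*d^2 + 49*d + 14) - 2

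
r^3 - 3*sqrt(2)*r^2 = r^2*(r - 3*sqrt(2))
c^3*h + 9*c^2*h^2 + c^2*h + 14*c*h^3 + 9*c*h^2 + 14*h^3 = (c + 2*h)*(c + 7*h)*(c*h + h)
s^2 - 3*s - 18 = (s - 6)*(s + 3)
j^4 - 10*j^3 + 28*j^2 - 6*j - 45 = (j - 5)*(j - 3)^2*(j + 1)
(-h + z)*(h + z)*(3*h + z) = -3*h^3 - h^2*z + 3*h*z^2 + z^3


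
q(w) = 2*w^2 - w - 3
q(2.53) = 7.27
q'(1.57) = 5.28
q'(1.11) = 3.44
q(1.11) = -1.65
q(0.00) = -3.00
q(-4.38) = 39.75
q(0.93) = -2.20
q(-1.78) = 5.12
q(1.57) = 0.36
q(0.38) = -3.09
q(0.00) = -3.00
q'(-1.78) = -8.12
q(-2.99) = 17.87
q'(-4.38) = -18.52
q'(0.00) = -1.00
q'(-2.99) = -12.96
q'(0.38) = 0.52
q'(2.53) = 9.12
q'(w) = 4*w - 1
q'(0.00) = -1.00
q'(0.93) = 2.72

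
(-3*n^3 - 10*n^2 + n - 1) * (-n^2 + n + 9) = 3*n^5 + 7*n^4 - 38*n^3 - 88*n^2 + 8*n - 9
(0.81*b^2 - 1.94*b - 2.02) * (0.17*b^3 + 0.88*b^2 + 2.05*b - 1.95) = 0.1377*b^5 + 0.383*b^4 - 0.3901*b^3 - 7.3341*b^2 - 0.358*b + 3.939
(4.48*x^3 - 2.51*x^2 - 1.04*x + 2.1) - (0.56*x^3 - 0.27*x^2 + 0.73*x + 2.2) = 3.92*x^3 - 2.24*x^2 - 1.77*x - 0.1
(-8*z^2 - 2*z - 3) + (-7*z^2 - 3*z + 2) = -15*z^2 - 5*z - 1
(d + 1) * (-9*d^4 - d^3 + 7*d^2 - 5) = -9*d^5 - 10*d^4 + 6*d^3 + 7*d^2 - 5*d - 5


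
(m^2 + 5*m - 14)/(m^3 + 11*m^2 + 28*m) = (m - 2)/(m*(m + 4))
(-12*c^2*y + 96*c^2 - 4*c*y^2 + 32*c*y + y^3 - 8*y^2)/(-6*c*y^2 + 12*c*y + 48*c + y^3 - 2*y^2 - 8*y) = (2*c*y - 16*c + y^2 - 8*y)/(y^2 - 2*y - 8)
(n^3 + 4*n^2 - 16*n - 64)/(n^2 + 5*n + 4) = (n^2 - 16)/(n + 1)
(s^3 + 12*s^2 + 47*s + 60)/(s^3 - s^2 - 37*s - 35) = (s^2 + 7*s + 12)/(s^2 - 6*s - 7)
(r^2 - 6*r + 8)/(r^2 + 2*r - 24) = (r - 2)/(r + 6)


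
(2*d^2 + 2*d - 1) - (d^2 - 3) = d^2 + 2*d + 2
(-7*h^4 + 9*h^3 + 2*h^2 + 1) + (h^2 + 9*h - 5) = -7*h^4 + 9*h^3 + 3*h^2 + 9*h - 4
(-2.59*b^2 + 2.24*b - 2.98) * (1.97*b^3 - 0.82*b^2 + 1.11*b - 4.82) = -5.1023*b^5 + 6.5366*b^4 - 10.5823*b^3 + 17.4138*b^2 - 14.1046*b + 14.3636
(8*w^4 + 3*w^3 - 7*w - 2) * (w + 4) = 8*w^5 + 35*w^4 + 12*w^3 - 7*w^2 - 30*w - 8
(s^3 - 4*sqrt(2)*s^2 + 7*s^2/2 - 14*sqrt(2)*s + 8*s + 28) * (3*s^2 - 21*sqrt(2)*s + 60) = 3*s^5 - 33*sqrt(2)*s^4 + 21*s^4/2 - 231*sqrt(2)*s^3/2 + 252*s^3 - 408*sqrt(2)*s^2 + 882*s^2 - 1428*sqrt(2)*s + 480*s + 1680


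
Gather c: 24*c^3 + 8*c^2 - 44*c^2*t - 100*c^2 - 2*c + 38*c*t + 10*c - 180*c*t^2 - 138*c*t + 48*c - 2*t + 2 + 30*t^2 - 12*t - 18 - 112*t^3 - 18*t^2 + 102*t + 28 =24*c^3 + c^2*(-44*t - 92) + c*(-180*t^2 - 100*t + 56) - 112*t^3 + 12*t^2 + 88*t + 12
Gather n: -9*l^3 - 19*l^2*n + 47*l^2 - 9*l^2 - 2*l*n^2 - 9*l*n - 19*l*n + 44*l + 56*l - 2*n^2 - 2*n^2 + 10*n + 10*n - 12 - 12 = -9*l^3 + 38*l^2 + 100*l + n^2*(-2*l - 4) + n*(-19*l^2 - 28*l + 20) - 24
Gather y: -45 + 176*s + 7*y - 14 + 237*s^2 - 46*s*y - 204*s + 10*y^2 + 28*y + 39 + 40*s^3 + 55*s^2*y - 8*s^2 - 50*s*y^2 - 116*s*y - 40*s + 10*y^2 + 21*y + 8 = 40*s^3 + 229*s^2 - 68*s + y^2*(20 - 50*s) + y*(55*s^2 - 162*s + 56) - 12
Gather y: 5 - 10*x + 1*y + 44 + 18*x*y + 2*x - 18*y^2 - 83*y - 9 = -8*x - 18*y^2 + y*(18*x - 82) + 40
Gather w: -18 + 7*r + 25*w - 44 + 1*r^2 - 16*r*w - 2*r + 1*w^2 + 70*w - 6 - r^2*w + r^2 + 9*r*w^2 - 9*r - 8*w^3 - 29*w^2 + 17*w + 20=2*r^2 - 4*r - 8*w^3 + w^2*(9*r - 28) + w*(-r^2 - 16*r + 112) - 48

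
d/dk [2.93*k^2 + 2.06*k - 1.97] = 5.86*k + 2.06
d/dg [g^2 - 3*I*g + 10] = 2*g - 3*I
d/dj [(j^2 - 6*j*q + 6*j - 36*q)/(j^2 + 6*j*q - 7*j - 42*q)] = (2*(j - 3*q + 3)*(j^2 + 6*j*q - 7*j - 42*q) - (2*j + 6*q - 7)*(j^2 - 6*j*q + 6*j - 36*q))/(j^2 + 6*j*q - 7*j - 42*q)^2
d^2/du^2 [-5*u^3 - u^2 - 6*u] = -30*u - 2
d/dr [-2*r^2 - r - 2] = -4*r - 1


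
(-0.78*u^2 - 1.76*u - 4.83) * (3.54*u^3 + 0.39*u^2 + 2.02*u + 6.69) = -2.7612*u^5 - 6.5346*u^4 - 19.3602*u^3 - 10.6571*u^2 - 21.531*u - 32.3127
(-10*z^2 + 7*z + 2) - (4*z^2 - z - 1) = -14*z^2 + 8*z + 3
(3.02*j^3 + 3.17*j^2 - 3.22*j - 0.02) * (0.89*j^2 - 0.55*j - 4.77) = 2.6878*j^5 + 1.1603*j^4 - 19.0147*j^3 - 13.3677*j^2 + 15.3704*j + 0.0954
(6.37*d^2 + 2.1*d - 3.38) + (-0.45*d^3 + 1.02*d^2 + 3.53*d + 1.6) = -0.45*d^3 + 7.39*d^2 + 5.63*d - 1.78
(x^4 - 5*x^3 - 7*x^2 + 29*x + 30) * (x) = x^5 - 5*x^4 - 7*x^3 + 29*x^2 + 30*x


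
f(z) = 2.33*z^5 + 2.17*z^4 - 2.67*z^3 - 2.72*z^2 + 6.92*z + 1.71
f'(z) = 11.65*z^4 + 8.68*z^3 - 8.01*z^2 - 5.44*z + 6.92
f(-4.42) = -2953.91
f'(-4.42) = 3571.42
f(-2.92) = -312.07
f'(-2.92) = 585.35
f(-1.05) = -5.80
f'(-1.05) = 7.91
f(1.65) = 38.31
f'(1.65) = 101.48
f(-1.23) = -7.54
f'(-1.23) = 12.01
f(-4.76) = -4384.54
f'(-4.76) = 4895.91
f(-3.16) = -480.85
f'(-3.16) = 831.88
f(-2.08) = -50.52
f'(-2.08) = 123.53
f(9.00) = 149718.78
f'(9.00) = 82072.52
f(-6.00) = -14866.77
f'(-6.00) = 12974.72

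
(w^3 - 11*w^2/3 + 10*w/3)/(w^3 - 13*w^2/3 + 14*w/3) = (3*w - 5)/(3*w - 7)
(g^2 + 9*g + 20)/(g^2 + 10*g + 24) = (g + 5)/(g + 6)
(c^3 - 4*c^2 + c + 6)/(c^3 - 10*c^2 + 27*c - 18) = (c^2 - c - 2)/(c^2 - 7*c + 6)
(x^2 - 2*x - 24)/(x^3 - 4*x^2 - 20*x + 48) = 1/(x - 2)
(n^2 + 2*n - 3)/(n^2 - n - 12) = (n - 1)/(n - 4)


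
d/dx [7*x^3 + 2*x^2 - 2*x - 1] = 21*x^2 + 4*x - 2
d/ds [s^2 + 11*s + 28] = 2*s + 11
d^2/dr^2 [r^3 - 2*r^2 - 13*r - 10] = 6*r - 4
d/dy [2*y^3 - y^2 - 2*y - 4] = 6*y^2 - 2*y - 2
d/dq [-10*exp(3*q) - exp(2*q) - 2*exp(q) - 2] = 2*(-15*exp(2*q) - exp(q) - 1)*exp(q)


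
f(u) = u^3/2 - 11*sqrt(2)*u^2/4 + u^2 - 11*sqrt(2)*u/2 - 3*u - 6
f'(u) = 3*u^2/2 - 11*sqrt(2)*u/2 + 2*u - 11*sqrt(2)/2 - 3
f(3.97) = -63.04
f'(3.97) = -10.08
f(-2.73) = -8.28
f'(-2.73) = 16.18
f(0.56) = -12.85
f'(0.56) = -13.54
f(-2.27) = -2.27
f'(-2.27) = 10.07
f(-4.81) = -76.64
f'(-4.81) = 51.72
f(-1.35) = 2.05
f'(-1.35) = -0.24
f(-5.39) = -110.14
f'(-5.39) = 63.94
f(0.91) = -17.82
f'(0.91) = -14.79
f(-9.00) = -507.51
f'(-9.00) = 162.73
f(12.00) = 312.63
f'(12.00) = 135.88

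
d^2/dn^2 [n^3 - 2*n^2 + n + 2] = 6*n - 4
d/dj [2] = 0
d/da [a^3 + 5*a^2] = a*(3*a + 10)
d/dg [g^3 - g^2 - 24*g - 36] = 3*g^2 - 2*g - 24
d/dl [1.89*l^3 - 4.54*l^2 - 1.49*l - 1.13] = 5.67*l^2 - 9.08*l - 1.49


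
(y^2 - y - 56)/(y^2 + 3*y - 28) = (y - 8)/(y - 4)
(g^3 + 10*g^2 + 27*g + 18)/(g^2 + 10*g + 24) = (g^2 + 4*g + 3)/(g + 4)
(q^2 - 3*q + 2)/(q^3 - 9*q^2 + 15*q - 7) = (q - 2)/(q^2 - 8*q + 7)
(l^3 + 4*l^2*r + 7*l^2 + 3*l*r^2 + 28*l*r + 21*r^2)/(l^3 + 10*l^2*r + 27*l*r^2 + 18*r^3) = (l + 7)/(l + 6*r)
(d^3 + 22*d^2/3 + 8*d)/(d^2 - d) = (d^2 + 22*d/3 + 8)/(d - 1)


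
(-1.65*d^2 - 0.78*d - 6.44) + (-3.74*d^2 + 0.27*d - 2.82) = -5.39*d^2 - 0.51*d - 9.26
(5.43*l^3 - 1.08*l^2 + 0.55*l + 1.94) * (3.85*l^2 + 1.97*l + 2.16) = 20.9055*l^5 + 6.5391*l^4 + 11.7187*l^3 + 6.2197*l^2 + 5.0098*l + 4.1904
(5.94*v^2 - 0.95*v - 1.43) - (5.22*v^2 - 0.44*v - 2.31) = 0.720000000000001*v^2 - 0.51*v + 0.88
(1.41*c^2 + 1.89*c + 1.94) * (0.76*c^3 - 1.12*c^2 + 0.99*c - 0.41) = 1.0716*c^5 - 0.1428*c^4 + 0.7535*c^3 - 0.8798*c^2 + 1.1457*c - 0.7954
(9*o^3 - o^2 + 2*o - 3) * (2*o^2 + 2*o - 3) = 18*o^5 + 16*o^4 - 25*o^3 + o^2 - 12*o + 9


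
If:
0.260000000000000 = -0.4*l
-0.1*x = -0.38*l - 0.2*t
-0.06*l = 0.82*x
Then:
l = -0.65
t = 1.26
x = 0.05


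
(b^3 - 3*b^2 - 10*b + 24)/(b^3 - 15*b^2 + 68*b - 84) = (b^2 - b - 12)/(b^2 - 13*b + 42)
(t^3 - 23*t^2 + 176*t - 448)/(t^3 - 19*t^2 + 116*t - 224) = (t - 8)/(t - 4)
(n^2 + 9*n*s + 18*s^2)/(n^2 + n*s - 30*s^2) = (-n - 3*s)/(-n + 5*s)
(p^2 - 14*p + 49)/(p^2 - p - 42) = (p - 7)/(p + 6)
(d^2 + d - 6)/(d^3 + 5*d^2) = (d^2 + d - 6)/(d^2*(d + 5))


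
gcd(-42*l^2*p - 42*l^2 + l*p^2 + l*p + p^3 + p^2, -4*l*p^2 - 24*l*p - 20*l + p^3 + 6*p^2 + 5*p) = p + 1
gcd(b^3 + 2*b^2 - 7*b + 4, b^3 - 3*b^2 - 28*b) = b + 4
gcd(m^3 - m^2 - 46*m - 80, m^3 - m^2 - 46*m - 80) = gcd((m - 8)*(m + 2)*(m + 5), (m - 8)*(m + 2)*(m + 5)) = m^3 - m^2 - 46*m - 80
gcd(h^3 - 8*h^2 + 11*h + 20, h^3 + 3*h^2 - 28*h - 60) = h - 5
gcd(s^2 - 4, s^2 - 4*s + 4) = s - 2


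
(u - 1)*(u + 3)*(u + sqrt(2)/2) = u^3 + sqrt(2)*u^2/2 + 2*u^2 - 3*u + sqrt(2)*u - 3*sqrt(2)/2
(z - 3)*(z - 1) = z^2 - 4*z + 3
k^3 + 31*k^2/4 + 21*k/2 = k*(k + 7/4)*(k + 6)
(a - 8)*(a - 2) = a^2 - 10*a + 16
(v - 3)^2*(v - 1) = v^3 - 7*v^2 + 15*v - 9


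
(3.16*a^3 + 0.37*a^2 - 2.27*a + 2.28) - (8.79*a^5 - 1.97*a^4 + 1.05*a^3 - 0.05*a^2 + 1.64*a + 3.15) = -8.79*a^5 + 1.97*a^4 + 2.11*a^3 + 0.42*a^2 - 3.91*a - 0.87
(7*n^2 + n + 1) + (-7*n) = 7*n^2 - 6*n + 1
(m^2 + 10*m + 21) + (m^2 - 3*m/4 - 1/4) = 2*m^2 + 37*m/4 + 83/4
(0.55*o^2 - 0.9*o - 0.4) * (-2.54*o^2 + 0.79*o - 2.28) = -1.397*o^4 + 2.7205*o^3 - 0.949*o^2 + 1.736*o + 0.912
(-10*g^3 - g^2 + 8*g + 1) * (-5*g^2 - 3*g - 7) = 50*g^5 + 35*g^4 + 33*g^3 - 22*g^2 - 59*g - 7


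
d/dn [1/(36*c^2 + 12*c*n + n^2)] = 2*(-6*c - n)/(36*c^2 + 12*c*n + n^2)^2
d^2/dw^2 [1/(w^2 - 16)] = 2*(3*w^2 + 16)/(w^2 - 16)^3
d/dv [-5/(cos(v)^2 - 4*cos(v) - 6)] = 10*(2 - cos(v))*sin(v)/(sin(v)^2 + 4*cos(v) + 5)^2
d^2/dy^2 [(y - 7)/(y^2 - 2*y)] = 2*(3*y*(3 - y)*(y - 2) + 4*(y - 7)*(y - 1)^2)/(y^3*(y - 2)^3)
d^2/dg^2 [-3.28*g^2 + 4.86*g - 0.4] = -6.56000000000000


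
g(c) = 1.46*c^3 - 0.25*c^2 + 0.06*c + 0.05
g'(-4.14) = 77.20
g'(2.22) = 20.54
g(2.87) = 32.68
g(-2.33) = -19.92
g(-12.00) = -2559.55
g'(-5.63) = 141.71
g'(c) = 4.38*c^2 - 0.5*c + 0.06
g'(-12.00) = 636.78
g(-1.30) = -3.66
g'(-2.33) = 25.00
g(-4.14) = -108.08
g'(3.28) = 45.54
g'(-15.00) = 993.06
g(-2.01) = -12.94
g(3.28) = 49.08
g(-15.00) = -4984.60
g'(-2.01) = 18.76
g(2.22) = 14.93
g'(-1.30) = 8.11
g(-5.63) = -268.75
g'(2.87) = 34.70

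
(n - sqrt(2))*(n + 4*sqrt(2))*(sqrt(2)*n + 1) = sqrt(2)*n^3 + 7*n^2 - 5*sqrt(2)*n - 8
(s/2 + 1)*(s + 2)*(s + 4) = s^3/2 + 4*s^2 + 10*s + 8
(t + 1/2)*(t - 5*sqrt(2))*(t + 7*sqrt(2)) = t^3 + t^2/2 + 2*sqrt(2)*t^2 - 70*t + sqrt(2)*t - 35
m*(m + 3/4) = m^2 + 3*m/4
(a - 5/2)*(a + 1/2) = a^2 - 2*a - 5/4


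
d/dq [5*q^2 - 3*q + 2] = 10*q - 3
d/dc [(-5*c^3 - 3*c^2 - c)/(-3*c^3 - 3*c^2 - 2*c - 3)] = (6*c^4 + 14*c^3 + 48*c^2 + 18*c + 3)/(9*c^6 + 18*c^5 + 21*c^4 + 30*c^3 + 22*c^2 + 12*c + 9)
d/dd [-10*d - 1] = -10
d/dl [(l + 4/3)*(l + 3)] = 2*l + 13/3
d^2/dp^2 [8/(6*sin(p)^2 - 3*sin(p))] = 8*(-16*sin(p) + 6 + 23/sin(p) - 12/sin(p)^2 + 2/sin(p)^3)/(3*(2*sin(p) - 1)^3)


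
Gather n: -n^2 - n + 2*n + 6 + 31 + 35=-n^2 + n + 72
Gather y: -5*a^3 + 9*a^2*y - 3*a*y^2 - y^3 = -5*a^3 + 9*a^2*y - 3*a*y^2 - y^3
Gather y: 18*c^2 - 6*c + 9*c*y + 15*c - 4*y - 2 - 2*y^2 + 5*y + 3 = 18*c^2 + 9*c - 2*y^2 + y*(9*c + 1) + 1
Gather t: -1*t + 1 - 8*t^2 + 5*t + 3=-8*t^2 + 4*t + 4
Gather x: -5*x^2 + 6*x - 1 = -5*x^2 + 6*x - 1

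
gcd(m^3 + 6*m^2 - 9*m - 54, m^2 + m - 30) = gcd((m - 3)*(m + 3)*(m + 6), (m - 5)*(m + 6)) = m + 6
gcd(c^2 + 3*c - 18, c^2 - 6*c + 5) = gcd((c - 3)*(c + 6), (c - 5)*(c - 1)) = 1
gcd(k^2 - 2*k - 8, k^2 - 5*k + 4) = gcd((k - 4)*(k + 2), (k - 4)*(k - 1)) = k - 4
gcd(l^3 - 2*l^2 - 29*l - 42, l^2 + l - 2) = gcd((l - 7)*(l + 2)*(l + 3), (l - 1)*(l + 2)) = l + 2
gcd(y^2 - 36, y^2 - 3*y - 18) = y - 6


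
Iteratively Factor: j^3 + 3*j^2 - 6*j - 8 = (j - 2)*(j^2 + 5*j + 4) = (j - 2)*(j + 1)*(j + 4)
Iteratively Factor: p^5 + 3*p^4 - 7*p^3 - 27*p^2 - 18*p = (p)*(p^4 + 3*p^3 - 7*p^2 - 27*p - 18) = p*(p - 3)*(p^3 + 6*p^2 + 11*p + 6) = p*(p - 3)*(p + 3)*(p^2 + 3*p + 2) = p*(p - 3)*(p + 2)*(p + 3)*(p + 1)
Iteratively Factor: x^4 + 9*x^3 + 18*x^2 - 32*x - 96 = (x + 3)*(x^3 + 6*x^2 - 32) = (x - 2)*(x + 3)*(x^2 + 8*x + 16) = (x - 2)*(x + 3)*(x + 4)*(x + 4)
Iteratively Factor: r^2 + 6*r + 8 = (r + 2)*(r + 4)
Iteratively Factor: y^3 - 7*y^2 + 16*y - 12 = (y - 2)*(y^2 - 5*y + 6) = (y - 2)^2*(y - 3)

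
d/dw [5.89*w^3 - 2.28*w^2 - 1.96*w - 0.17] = 17.67*w^2 - 4.56*w - 1.96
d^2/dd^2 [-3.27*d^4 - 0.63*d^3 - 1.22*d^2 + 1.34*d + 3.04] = -39.24*d^2 - 3.78*d - 2.44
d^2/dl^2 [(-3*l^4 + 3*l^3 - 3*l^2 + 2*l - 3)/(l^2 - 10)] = 2*(-3*l^6 + 90*l^4 + 32*l^3 - 1899*l^2 + 960*l - 330)/(l^6 - 30*l^4 + 300*l^2 - 1000)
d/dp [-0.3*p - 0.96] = -0.300000000000000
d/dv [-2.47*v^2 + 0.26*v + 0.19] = 0.26 - 4.94*v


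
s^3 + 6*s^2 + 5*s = s*(s + 1)*(s + 5)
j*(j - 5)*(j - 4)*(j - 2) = j^4 - 11*j^3 + 38*j^2 - 40*j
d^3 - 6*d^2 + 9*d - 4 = (d - 4)*(d - 1)^2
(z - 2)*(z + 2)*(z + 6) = z^3 + 6*z^2 - 4*z - 24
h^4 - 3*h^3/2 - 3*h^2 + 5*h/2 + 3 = (h - 2)*(h - 3/2)*(h + 1)^2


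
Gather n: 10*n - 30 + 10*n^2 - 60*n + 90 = 10*n^2 - 50*n + 60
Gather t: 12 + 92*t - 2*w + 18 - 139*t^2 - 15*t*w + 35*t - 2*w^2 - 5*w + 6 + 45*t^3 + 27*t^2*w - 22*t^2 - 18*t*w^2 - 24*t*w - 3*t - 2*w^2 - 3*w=45*t^3 + t^2*(27*w - 161) + t*(-18*w^2 - 39*w + 124) - 4*w^2 - 10*w + 36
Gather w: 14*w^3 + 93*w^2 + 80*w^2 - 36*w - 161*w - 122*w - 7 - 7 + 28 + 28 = 14*w^3 + 173*w^2 - 319*w + 42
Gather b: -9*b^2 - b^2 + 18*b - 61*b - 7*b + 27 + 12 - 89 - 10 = -10*b^2 - 50*b - 60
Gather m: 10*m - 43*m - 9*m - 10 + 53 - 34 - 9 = -42*m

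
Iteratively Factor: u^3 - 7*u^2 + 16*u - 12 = (u - 2)*(u^2 - 5*u + 6) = (u - 2)^2*(u - 3)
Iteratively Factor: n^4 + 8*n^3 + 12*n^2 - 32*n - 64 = (n + 4)*(n^3 + 4*n^2 - 4*n - 16) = (n - 2)*(n + 4)*(n^2 + 6*n + 8) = (n - 2)*(n + 2)*(n + 4)*(n + 4)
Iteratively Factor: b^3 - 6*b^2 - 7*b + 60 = (b + 3)*(b^2 - 9*b + 20) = (b - 4)*(b + 3)*(b - 5)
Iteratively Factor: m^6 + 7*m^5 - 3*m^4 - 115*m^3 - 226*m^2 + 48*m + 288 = (m - 4)*(m^5 + 11*m^4 + 41*m^3 + 49*m^2 - 30*m - 72) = (m - 4)*(m + 4)*(m^4 + 7*m^3 + 13*m^2 - 3*m - 18) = (m - 4)*(m + 3)*(m + 4)*(m^3 + 4*m^2 + m - 6) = (m - 4)*(m + 2)*(m + 3)*(m + 4)*(m^2 + 2*m - 3) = (m - 4)*(m + 2)*(m + 3)^2*(m + 4)*(m - 1)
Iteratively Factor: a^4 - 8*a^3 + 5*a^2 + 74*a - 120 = (a - 2)*(a^3 - 6*a^2 - 7*a + 60) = (a - 4)*(a - 2)*(a^2 - 2*a - 15) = (a - 5)*(a - 4)*(a - 2)*(a + 3)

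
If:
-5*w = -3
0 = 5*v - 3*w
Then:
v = 9/25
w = 3/5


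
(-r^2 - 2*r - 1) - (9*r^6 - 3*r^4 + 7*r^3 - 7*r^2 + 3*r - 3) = -9*r^6 + 3*r^4 - 7*r^3 + 6*r^2 - 5*r + 2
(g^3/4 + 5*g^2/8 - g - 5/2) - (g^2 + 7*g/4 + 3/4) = g^3/4 - 3*g^2/8 - 11*g/4 - 13/4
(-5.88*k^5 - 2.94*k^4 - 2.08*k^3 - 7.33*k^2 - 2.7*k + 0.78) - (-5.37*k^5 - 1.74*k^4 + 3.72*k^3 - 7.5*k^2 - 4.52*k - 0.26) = -0.51*k^5 - 1.2*k^4 - 5.8*k^3 + 0.17*k^2 + 1.82*k + 1.04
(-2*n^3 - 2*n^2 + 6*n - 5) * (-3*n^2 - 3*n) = 6*n^5 + 12*n^4 - 12*n^3 - 3*n^2 + 15*n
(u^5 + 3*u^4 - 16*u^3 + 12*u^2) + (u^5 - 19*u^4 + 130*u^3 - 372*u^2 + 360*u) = 2*u^5 - 16*u^4 + 114*u^3 - 360*u^2 + 360*u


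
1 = 1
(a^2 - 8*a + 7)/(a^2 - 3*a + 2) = (a - 7)/(a - 2)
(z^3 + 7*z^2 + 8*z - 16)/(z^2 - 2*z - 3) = (-z^3 - 7*z^2 - 8*z + 16)/(-z^2 + 2*z + 3)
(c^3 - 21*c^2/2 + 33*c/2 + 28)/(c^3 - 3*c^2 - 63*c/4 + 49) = 2*(c^2 - 7*c - 8)/(2*c^2 + c - 28)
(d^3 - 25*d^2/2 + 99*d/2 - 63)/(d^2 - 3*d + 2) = (2*d^3 - 25*d^2 + 99*d - 126)/(2*(d^2 - 3*d + 2))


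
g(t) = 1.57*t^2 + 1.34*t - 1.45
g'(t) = 3.14*t + 1.34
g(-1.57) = 0.32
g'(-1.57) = -3.59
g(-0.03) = -1.49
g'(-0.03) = 1.25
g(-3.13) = 9.74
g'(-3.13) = -8.49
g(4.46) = 35.76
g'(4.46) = 15.34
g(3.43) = 21.62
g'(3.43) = 12.11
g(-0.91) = -1.37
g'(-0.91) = -1.52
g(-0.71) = -1.61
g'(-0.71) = -0.89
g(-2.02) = 2.25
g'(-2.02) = -5.00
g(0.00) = -1.45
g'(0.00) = 1.34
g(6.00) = 63.11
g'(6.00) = 20.18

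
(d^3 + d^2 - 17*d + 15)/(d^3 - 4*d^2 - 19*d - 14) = (-d^3 - d^2 + 17*d - 15)/(-d^3 + 4*d^2 + 19*d + 14)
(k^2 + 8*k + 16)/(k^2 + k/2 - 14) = 2*(k + 4)/(2*k - 7)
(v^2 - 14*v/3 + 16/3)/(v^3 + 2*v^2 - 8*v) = (v - 8/3)/(v*(v + 4))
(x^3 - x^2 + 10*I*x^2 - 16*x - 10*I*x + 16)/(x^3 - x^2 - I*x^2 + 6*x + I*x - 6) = (x + 8*I)/(x - 3*I)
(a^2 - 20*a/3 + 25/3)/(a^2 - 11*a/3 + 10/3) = (a - 5)/(a - 2)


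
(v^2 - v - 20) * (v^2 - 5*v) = v^4 - 6*v^3 - 15*v^2 + 100*v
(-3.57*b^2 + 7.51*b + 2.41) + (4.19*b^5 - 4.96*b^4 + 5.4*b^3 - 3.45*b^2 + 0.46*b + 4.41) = 4.19*b^5 - 4.96*b^4 + 5.4*b^3 - 7.02*b^2 + 7.97*b + 6.82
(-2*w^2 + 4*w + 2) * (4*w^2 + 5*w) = -8*w^4 + 6*w^3 + 28*w^2 + 10*w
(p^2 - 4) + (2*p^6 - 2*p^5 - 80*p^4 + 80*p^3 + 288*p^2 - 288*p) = 2*p^6 - 2*p^5 - 80*p^4 + 80*p^3 + 289*p^2 - 288*p - 4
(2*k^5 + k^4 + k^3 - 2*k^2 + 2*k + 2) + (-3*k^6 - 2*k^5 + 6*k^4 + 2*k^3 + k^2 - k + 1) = -3*k^6 + 7*k^4 + 3*k^3 - k^2 + k + 3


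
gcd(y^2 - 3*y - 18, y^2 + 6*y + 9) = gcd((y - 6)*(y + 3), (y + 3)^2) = y + 3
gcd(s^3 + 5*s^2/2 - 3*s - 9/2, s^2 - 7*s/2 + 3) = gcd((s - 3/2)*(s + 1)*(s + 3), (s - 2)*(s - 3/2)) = s - 3/2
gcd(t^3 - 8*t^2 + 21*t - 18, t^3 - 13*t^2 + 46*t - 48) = t^2 - 5*t + 6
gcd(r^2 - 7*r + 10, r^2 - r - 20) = r - 5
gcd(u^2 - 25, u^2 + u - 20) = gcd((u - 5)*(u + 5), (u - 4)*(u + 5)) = u + 5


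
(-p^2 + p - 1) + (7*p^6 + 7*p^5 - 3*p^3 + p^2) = 7*p^6 + 7*p^5 - 3*p^3 + p - 1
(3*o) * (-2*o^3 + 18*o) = -6*o^4 + 54*o^2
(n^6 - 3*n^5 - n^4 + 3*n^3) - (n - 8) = n^6 - 3*n^5 - n^4 + 3*n^3 - n + 8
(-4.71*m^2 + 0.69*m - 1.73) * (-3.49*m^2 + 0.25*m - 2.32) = 16.4379*m^4 - 3.5856*m^3 + 17.1374*m^2 - 2.0333*m + 4.0136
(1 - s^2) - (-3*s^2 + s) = 2*s^2 - s + 1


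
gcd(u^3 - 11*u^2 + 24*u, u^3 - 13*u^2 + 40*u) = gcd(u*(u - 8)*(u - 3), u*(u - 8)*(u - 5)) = u^2 - 8*u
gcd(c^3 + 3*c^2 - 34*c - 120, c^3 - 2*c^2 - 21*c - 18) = c - 6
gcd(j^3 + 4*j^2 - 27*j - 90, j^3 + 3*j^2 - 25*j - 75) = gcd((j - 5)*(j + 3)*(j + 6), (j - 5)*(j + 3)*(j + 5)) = j^2 - 2*j - 15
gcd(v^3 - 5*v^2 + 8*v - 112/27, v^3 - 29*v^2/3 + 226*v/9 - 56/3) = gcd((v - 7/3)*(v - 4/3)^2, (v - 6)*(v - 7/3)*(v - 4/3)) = v^2 - 11*v/3 + 28/9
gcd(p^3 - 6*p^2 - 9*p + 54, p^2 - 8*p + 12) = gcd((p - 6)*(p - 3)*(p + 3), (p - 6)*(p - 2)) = p - 6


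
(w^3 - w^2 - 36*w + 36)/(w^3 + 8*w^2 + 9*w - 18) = (w - 6)/(w + 3)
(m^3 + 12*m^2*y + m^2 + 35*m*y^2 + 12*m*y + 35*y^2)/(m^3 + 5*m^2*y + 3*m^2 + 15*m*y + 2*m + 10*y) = (m + 7*y)/(m + 2)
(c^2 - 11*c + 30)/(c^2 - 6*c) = (c - 5)/c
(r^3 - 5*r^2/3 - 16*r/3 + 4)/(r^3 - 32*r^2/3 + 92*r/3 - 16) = (r^2 - r - 6)/(r^2 - 10*r + 24)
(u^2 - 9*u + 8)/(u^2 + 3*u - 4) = (u - 8)/(u + 4)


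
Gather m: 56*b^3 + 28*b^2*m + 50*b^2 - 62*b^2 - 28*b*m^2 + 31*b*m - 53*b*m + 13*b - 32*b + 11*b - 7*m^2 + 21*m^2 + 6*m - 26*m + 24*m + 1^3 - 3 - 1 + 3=56*b^3 - 12*b^2 - 8*b + m^2*(14 - 28*b) + m*(28*b^2 - 22*b + 4)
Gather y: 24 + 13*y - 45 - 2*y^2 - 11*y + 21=-2*y^2 + 2*y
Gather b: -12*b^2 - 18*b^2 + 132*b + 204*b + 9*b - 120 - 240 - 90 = -30*b^2 + 345*b - 450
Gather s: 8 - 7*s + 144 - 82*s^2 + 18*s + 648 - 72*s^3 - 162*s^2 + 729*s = -72*s^3 - 244*s^2 + 740*s + 800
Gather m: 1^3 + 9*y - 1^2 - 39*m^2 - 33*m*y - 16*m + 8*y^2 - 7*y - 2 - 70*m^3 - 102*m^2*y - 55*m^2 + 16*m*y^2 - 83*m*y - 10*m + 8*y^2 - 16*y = -70*m^3 + m^2*(-102*y - 94) + m*(16*y^2 - 116*y - 26) + 16*y^2 - 14*y - 2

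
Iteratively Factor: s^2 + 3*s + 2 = (s + 1)*(s + 2)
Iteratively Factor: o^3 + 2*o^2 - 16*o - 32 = (o - 4)*(o^2 + 6*o + 8) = (o - 4)*(o + 4)*(o + 2)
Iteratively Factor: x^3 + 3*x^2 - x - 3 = (x + 3)*(x^2 - 1) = (x - 1)*(x + 3)*(x + 1)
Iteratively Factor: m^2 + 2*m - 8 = (m + 4)*(m - 2)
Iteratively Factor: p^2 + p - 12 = (p + 4)*(p - 3)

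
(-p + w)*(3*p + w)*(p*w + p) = -3*p^3*w - 3*p^3 + 2*p^2*w^2 + 2*p^2*w + p*w^3 + p*w^2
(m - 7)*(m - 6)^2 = m^3 - 19*m^2 + 120*m - 252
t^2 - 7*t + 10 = (t - 5)*(t - 2)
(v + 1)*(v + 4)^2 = v^3 + 9*v^2 + 24*v + 16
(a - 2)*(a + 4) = a^2 + 2*a - 8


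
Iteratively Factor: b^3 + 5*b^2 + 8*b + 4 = (b + 1)*(b^2 + 4*b + 4) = (b + 1)*(b + 2)*(b + 2)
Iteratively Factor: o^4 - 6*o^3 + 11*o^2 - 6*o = (o - 1)*(o^3 - 5*o^2 + 6*o) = (o - 2)*(o - 1)*(o^2 - 3*o) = o*(o - 2)*(o - 1)*(o - 3)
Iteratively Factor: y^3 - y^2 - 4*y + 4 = (y - 1)*(y^2 - 4) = (y - 1)*(y + 2)*(y - 2)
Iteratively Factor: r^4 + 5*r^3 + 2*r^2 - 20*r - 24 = (r + 3)*(r^3 + 2*r^2 - 4*r - 8) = (r + 2)*(r + 3)*(r^2 - 4) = (r - 2)*(r + 2)*(r + 3)*(r + 2)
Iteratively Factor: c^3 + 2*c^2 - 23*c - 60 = (c - 5)*(c^2 + 7*c + 12) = (c - 5)*(c + 3)*(c + 4)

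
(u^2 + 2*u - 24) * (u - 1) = u^3 + u^2 - 26*u + 24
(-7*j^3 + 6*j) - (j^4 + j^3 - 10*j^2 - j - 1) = -j^4 - 8*j^3 + 10*j^2 + 7*j + 1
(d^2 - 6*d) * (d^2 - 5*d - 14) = d^4 - 11*d^3 + 16*d^2 + 84*d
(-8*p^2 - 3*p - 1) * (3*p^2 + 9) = -24*p^4 - 9*p^3 - 75*p^2 - 27*p - 9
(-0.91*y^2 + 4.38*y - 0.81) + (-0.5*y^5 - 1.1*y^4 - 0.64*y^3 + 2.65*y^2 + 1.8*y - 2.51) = -0.5*y^5 - 1.1*y^4 - 0.64*y^3 + 1.74*y^2 + 6.18*y - 3.32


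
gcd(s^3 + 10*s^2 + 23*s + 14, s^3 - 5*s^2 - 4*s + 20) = s + 2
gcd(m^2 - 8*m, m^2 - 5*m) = m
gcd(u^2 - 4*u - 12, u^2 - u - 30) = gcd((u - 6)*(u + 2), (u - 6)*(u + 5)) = u - 6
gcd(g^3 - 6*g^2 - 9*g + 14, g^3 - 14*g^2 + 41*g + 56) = g - 7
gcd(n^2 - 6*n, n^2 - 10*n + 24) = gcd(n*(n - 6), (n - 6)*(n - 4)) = n - 6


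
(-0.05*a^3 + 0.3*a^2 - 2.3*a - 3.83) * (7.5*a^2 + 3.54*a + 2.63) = -0.375*a^5 + 2.073*a^4 - 16.3195*a^3 - 36.078*a^2 - 19.6072*a - 10.0729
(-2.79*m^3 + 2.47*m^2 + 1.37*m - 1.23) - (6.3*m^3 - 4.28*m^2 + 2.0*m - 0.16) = -9.09*m^3 + 6.75*m^2 - 0.63*m - 1.07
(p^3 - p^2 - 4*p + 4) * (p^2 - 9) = p^5 - p^4 - 13*p^3 + 13*p^2 + 36*p - 36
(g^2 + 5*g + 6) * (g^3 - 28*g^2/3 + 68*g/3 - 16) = g^5 - 13*g^4/3 - 18*g^3 + 124*g^2/3 + 56*g - 96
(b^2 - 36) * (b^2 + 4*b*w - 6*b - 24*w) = b^4 + 4*b^3*w - 6*b^3 - 24*b^2*w - 36*b^2 - 144*b*w + 216*b + 864*w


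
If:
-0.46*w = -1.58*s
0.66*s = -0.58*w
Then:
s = 0.00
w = 0.00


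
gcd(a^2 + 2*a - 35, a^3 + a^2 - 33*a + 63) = a + 7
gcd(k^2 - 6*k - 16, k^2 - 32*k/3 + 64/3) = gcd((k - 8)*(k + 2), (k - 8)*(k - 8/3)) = k - 8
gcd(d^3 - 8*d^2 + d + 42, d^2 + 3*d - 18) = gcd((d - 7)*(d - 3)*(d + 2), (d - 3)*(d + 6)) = d - 3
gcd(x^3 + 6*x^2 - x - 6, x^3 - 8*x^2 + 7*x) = x - 1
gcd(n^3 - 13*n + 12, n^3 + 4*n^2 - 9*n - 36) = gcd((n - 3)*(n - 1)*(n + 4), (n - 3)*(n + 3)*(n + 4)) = n^2 + n - 12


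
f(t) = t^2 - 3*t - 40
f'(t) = 2*t - 3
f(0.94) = -41.94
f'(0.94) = -1.12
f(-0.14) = -39.56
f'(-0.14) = -3.28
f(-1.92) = -30.55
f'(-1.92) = -6.84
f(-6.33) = 19.06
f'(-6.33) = -15.66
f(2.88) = -40.35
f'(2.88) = 2.76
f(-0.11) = -39.66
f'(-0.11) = -3.22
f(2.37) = -41.49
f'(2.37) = 1.74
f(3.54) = -38.09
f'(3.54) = 4.08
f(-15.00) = 230.00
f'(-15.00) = -33.00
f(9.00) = 14.00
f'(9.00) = 15.00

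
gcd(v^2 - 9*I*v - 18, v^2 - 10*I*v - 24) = v - 6*I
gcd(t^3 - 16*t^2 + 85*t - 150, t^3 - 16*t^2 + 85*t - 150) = t^3 - 16*t^2 + 85*t - 150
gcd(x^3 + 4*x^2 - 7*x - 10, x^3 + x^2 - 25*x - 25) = x^2 + 6*x + 5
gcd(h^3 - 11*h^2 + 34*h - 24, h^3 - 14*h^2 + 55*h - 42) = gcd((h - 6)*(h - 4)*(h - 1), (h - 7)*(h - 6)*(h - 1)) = h^2 - 7*h + 6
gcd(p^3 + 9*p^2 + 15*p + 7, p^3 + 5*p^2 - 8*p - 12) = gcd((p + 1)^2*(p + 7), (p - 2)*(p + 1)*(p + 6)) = p + 1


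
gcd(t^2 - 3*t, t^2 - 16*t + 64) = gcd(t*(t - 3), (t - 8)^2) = 1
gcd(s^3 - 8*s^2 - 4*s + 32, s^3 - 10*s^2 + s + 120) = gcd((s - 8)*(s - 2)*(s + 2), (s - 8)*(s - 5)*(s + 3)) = s - 8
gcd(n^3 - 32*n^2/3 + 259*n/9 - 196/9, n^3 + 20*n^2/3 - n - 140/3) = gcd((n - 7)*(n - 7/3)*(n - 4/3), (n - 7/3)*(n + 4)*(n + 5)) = n - 7/3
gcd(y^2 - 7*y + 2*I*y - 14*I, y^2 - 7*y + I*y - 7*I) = y - 7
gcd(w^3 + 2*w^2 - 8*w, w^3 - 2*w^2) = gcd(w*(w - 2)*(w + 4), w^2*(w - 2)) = w^2 - 2*w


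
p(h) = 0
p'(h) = 0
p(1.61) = 0.00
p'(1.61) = 0.00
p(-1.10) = 0.00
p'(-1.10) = 0.00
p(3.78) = 0.00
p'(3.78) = 0.00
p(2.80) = 0.00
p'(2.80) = 0.00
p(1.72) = 0.00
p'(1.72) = 0.00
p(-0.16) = 0.00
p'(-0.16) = 0.00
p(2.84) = 0.00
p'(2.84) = 0.00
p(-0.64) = 0.00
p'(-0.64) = 0.00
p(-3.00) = 0.00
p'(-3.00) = 0.00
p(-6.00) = 0.00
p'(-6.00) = 0.00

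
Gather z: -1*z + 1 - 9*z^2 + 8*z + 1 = -9*z^2 + 7*z + 2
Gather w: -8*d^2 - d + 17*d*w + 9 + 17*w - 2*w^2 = -8*d^2 - d - 2*w^2 + w*(17*d + 17) + 9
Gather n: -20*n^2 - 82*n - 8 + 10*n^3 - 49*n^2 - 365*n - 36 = 10*n^3 - 69*n^2 - 447*n - 44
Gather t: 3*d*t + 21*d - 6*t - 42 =21*d + t*(3*d - 6) - 42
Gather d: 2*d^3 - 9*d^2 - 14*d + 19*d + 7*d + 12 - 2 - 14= 2*d^3 - 9*d^2 + 12*d - 4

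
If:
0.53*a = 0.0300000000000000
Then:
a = 0.06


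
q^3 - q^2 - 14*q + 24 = (q - 3)*(q - 2)*(q + 4)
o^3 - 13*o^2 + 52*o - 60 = (o - 6)*(o - 5)*(o - 2)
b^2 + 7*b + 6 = (b + 1)*(b + 6)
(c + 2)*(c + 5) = c^2 + 7*c + 10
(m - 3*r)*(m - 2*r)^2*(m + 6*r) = m^4 - m^3*r - 26*m^2*r^2 + 84*m*r^3 - 72*r^4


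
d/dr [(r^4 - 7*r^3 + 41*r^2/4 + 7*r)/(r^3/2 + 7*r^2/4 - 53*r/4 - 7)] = (2*r^2 + 28*r - 49)/(r^2 + 14*r + 49)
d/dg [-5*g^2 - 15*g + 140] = -10*g - 15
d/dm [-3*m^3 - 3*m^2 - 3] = 3*m*(-3*m - 2)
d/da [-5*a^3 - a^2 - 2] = a*(-15*a - 2)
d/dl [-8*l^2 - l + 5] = -16*l - 1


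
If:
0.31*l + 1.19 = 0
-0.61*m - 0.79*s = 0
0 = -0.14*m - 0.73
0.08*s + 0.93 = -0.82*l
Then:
No Solution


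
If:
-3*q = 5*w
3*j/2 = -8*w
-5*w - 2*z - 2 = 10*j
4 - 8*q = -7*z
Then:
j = -32/365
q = -2/73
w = 6/365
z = -44/73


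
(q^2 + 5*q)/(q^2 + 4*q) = (q + 5)/(q + 4)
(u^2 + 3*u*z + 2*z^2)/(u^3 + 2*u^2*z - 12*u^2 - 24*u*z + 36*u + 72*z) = (u + z)/(u^2 - 12*u + 36)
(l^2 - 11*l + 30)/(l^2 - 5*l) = (l - 6)/l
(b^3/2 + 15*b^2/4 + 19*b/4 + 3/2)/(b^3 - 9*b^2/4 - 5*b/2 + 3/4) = (2*b^2 + 13*b + 6)/(4*b^2 - 13*b + 3)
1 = 1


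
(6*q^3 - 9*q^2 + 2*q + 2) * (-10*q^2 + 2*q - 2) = -60*q^5 + 102*q^4 - 50*q^3 + 2*q^2 - 4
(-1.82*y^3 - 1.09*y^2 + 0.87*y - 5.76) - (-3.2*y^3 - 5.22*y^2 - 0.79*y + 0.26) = 1.38*y^3 + 4.13*y^2 + 1.66*y - 6.02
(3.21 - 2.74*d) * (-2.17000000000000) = 5.9458*d - 6.9657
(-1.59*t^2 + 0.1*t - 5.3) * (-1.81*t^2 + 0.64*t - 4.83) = 2.8779*t^4 - 1.1986*t^3 + 17.3367*t^2 - 3.875*t + 25.599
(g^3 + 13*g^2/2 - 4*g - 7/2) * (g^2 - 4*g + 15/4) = g^5 + 5*g^4/2 - 105*g^3/4 + 295*g^2/8 - g - 105/8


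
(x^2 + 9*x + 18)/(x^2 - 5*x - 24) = (x + 6)/(x - 8)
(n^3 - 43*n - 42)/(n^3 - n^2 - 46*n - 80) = (-n^3 + 43*n + 42)/(-n^3 + n^2 + 46*n + 80)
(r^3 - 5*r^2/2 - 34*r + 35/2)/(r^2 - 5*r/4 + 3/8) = 4*(r^2 - 2*r - 35)/(4*r - 3)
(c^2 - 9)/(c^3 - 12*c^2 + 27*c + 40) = (c^2 - 9)/(c^3 - 12*c^2 + 27*c + 40)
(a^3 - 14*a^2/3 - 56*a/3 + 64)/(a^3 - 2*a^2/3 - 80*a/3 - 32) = (3*a - 8)/(3*a + 4)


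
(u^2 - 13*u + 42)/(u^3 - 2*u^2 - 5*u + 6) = (u^2 - 13*u + 42)/(u^3 - 2*u^2 - 5*u + 6)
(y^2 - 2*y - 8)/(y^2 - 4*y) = (y + 2)/y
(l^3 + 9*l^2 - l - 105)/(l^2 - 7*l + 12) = (l^2 + 12*l + 35)/(l - 4)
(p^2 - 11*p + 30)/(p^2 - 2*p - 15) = (p - 6)/(p + 3)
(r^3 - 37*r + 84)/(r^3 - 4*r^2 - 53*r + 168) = (r - 4)/(r - 8)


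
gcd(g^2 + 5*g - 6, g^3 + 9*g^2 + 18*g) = g + 6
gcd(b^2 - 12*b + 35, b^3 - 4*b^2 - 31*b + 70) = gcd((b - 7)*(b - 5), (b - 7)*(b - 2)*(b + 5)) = b - 7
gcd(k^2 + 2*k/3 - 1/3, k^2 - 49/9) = 1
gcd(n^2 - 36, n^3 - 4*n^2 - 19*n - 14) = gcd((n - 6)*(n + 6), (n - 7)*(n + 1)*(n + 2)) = 1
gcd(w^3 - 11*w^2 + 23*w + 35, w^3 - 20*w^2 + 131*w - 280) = w^2 - 12*w + 35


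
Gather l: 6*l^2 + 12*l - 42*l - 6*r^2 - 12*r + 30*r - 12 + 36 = 6*l^2 - 30*l - 6*r^2 + 18*r + 24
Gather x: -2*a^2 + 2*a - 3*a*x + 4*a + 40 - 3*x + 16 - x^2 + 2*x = -2*a^2 + 6*a - x^2 + x*(-3*a - 1) + 56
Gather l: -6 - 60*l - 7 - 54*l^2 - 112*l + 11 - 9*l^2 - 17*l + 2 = -63*l^2 - 189*l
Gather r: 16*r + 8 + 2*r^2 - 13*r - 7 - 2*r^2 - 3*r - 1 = 0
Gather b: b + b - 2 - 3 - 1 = 2*b - 6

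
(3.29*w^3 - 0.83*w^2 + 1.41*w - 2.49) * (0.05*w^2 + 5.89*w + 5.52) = 0.1645*w^5 + 19.3366*w^4 + 13.3426*w^3 + 3.5988*w^2 - 6.8829*w - 13.7448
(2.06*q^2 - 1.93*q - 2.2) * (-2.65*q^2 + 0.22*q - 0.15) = -5.459*q^4 + 5.5677*q^3 + 5.0964*q^2 - 0.1945*q + 0.33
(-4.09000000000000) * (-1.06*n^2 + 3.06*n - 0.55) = 4.3354*n^2 - 12.5154*n + 2.2495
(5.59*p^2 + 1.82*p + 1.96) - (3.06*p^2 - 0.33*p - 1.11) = 2.53*p^2 + 2.15*p + 3.07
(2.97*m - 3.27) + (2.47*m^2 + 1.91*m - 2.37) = 2.47*m^2 + 4.88*m - 5.64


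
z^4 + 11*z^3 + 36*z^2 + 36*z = z*(z + 2)*(z + 3)*(z + 6)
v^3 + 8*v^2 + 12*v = v*(v + 2)*(v + 6)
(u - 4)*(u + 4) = u^2 - 16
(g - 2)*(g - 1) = g^2 - 3*g + 2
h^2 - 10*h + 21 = (h - 7)*(h - 3)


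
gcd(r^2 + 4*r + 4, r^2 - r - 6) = r + 2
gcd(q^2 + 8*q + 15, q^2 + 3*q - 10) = q + 5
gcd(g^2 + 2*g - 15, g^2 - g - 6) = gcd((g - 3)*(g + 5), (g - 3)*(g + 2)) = g - 3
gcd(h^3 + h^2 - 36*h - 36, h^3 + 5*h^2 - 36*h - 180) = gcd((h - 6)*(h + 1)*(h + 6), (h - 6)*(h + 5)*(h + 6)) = h^2 - 36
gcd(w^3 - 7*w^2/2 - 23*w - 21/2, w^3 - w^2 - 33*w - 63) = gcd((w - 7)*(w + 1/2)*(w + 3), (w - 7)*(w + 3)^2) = w^2 - 4*w - 21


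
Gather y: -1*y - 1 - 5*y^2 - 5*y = -5*y^2 - 6*y - 1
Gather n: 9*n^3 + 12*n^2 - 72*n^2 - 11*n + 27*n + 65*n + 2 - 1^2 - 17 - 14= 9*n^3 - 60*n^2 + 81*n - 30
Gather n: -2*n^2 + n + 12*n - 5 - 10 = -2*n^2 + 13*n - 15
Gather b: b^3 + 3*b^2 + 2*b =b^3 + 3*b^2 + 2*b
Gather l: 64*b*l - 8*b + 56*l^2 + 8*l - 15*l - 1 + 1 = -8*b + 56*l^2 + l*(64*b - 7)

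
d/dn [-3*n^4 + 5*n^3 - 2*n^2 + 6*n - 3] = -12*n^3 + 15*n^2 - 4*n + 6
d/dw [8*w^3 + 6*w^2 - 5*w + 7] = 24*w^2 + 12*w - 5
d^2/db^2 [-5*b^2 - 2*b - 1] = -10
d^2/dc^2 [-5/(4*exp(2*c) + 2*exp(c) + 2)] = 5*(-2*(4*exp(c) + 1)^2*exp(c) + (8*exp(c) + 1)*(2*exp(2*c) + exp(c) + 1))*exp(c)/(2*(2*exp(2*c) + exp(c) + 1)^3)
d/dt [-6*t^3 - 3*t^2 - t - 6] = -18*t^2 - 6*t - 1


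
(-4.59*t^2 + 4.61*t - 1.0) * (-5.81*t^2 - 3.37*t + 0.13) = 26.6679*t^4 - 11.3158*t^3 - 10.3224*t^2 + 3.9693*t - 0.13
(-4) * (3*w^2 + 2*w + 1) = -12*w^2 - 8*w - 4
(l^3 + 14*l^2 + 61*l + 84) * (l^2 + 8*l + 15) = l^5 + 22*l^4 + 188*l^3 + 782*l^2 + 1587*l + 1260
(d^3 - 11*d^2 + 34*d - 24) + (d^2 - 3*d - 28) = d^3 - 10*d^2 + 31*d - 52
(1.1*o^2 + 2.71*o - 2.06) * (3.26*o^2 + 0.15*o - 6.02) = 3.586*o^4 + 8.9996*o^3 - 12.9311*o^2 - 16.6232*o + 12.4012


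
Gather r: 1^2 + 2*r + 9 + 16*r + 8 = 18*r + 18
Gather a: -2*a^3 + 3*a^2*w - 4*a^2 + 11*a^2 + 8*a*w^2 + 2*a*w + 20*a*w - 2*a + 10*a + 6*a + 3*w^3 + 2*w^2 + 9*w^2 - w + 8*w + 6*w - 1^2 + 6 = -2*a^3 + a^2*(3*w + 7) + a*(8*w^2 + 22*w + 14) + 3*w^3 + 11*w^2 + 13*w + 5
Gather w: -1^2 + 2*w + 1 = 2*w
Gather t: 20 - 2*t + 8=28 - 2*t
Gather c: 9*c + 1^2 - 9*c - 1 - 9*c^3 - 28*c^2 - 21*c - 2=-9*c^3 - 28*c^2 - 21*c - 2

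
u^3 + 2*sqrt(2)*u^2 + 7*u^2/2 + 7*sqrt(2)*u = u*(u + 7/2)*(u + 2*sqrt(2))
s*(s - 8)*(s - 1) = s^3 - 9*s^2 + 8*s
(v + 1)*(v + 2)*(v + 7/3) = v^3 + 16*v^2/3 + 9*v + 14/3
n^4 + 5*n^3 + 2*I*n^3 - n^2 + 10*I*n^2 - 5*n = n*(n + 5)*(n + I)^2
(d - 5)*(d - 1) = d^2 - 6*d + 5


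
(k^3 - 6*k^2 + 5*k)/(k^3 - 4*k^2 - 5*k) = (k - 1)/(k + 1)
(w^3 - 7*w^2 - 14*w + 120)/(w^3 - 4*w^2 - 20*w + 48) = (w - 5)/(w - 2)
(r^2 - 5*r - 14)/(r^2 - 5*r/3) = 3*(r^2 - 5*r - 14)/(r*(3*r - 5))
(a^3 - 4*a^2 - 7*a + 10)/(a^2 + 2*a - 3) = (a^2 - 3*a - 10)/(a + 3)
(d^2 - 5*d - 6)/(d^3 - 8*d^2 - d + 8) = (d - 6)/(d^2 - 9*d + 8)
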